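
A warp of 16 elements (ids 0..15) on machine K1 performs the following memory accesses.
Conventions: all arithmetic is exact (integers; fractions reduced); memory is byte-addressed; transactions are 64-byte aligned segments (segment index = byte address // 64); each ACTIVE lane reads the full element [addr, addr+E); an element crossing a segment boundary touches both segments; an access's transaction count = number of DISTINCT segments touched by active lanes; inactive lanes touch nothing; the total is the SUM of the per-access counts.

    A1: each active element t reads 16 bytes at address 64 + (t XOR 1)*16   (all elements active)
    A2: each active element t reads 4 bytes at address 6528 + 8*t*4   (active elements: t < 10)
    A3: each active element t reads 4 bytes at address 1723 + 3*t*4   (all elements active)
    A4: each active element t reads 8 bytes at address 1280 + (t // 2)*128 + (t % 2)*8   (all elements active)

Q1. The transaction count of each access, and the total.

A1: 4 transactions
A2: 5 transactions
A3: 4 transactions
A4: 8 transactions

Answer: 4,5,4,8; total 21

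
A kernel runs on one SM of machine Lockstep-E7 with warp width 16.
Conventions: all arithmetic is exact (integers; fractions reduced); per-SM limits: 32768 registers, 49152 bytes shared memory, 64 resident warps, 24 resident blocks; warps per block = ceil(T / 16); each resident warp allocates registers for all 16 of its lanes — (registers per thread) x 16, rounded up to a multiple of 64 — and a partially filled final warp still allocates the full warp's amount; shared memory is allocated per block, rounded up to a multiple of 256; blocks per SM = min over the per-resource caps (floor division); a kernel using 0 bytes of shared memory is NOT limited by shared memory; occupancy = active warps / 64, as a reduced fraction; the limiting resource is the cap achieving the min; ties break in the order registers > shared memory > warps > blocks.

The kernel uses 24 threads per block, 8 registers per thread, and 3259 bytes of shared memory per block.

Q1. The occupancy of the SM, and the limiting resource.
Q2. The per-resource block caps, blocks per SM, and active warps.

Answer: occupancy 7/16, limited by shared memory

registers: 128 blocks
shared memory: 14 blocks
warps: 32 blocks
blocks: 24 blocks

Answer: 14 blocks, 28 active warps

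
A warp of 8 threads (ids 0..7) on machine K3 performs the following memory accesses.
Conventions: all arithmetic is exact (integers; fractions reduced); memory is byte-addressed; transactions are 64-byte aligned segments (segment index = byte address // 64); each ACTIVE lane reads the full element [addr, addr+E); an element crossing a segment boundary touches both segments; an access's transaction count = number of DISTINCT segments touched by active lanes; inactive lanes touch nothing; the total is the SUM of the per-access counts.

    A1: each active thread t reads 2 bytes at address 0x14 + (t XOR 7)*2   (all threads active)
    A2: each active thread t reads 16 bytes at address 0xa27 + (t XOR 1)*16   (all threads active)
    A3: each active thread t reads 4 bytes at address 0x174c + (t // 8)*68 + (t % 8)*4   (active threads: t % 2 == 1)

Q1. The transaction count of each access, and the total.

A1: 1 transaction
A2: 3 transactions
A3: 1 transaction

Answer: 1,3,1; total 5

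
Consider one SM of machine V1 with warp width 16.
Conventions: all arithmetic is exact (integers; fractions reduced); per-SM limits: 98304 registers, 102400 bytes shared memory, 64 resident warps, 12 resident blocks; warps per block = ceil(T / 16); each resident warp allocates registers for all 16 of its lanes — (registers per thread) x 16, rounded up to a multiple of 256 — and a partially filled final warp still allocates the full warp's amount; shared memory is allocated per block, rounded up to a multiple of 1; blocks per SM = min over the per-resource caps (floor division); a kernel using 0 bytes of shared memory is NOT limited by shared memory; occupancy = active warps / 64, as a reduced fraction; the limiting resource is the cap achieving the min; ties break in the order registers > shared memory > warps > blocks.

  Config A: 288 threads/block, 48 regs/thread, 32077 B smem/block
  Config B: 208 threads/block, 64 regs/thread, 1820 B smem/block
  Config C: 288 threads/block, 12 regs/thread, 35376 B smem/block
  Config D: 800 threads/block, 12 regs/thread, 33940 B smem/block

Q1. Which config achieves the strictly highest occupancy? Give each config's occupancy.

occupancies: A 27/32, B 13/16, C 9/16, D 25/32

Answer: A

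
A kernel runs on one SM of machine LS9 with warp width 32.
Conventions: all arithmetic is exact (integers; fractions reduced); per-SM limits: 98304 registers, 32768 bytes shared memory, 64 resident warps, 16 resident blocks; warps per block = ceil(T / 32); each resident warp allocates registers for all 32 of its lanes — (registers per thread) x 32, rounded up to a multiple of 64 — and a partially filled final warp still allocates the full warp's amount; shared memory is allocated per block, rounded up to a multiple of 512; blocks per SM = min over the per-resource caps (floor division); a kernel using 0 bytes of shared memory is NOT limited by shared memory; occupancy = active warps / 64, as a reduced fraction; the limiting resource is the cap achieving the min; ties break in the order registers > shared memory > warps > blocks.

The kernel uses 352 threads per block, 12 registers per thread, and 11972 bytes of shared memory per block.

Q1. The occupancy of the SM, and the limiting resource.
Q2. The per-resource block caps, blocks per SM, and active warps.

Answer: occupancy 11/32, limited by shared memory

registers: 23 blocks
shared memory: 2 blocks
warps: 5 blocks
blocks: 16 blocks

Answer: 2 blocks, 22 active warps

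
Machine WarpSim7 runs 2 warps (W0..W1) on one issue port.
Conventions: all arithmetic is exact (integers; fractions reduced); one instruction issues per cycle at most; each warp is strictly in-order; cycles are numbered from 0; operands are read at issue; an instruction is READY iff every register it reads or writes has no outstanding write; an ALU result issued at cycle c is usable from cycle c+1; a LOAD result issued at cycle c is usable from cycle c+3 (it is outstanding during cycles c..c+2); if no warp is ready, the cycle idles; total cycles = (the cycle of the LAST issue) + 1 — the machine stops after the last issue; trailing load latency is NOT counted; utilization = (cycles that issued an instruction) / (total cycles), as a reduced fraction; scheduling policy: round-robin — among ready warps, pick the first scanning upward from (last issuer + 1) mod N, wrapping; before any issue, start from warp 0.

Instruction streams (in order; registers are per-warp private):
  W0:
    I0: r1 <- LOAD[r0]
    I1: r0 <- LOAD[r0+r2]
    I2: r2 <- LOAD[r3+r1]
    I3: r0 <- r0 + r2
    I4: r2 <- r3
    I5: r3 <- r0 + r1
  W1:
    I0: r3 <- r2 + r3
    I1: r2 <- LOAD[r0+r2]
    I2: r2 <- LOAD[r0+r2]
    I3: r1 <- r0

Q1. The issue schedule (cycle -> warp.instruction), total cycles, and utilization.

cycle 0: W0.I0
cycle 1: W1.I0
cycle 2: W0.I1
cycle 3: W1.I1
cycle 4: W0.I2
cycle 5: idle
cycle 6: W1.I2
cycle 7: W0.I3
cycle 8: W1.I3
cycle 9: W0.I4
cycle 10: W0.I5

Answer: 11 cycles, utilization 10/11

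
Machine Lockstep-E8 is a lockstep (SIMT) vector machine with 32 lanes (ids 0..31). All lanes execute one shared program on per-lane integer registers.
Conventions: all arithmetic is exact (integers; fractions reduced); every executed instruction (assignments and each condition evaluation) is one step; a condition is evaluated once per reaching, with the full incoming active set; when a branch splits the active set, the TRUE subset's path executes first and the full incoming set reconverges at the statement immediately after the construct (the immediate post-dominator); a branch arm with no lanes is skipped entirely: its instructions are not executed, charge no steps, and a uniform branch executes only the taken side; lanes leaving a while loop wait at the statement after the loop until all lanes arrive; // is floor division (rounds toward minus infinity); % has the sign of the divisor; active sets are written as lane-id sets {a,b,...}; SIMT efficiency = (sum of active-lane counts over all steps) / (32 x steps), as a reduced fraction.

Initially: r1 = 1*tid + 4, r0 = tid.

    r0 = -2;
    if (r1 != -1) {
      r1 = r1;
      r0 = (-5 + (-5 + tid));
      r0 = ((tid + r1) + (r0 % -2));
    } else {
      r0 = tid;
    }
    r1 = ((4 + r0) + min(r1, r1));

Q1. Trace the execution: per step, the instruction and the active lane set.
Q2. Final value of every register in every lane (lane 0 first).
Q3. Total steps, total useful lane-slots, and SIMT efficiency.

step 0: r0 <- -2                     {0,1,2,3,4,5,6,7,8,9,10,11,12,13,14,15,16,17,18,19,20,21,22,23,24,25,26,27,28,29,30,31}
step 1: eval (r1 != -1)              {0,1,2,3,4,5,6,7,8,9,10,11,12,13,14,15,16,17,18,19,20,21,22,23,24,25,26,27,28,29,30,31}
step 2: r1 <- r1                     {0,1,2,3,4,5,6,7,8,9,10,11,12,13,14,15,16,17,18,19,20,21,22,23,24,25,26,27,28,29,30,31}
step 3: r0 <- (-5 + (-5 + tid))      {0,1,2,3,4,5,6,7,8,9,10,11,12,13,14,15,16,17,18,19,20,21,22,23,24,25,26,27,28,29,30,31}
step 4: r0 <- ((tid + r1) + (r0 % -2)) {0,1,2,3,4,5,6,7,8,9,10,11,12,13,14,15,16,17,18,19,20,21,22,23,24,25,26,27,28,29,30,31}
step 5: r1 <- ((4 + r0) + min(r1, r1)) {0,1,2,3,4,5,6,7,8,9,10,11,12,13,14,15,16,17,18,19,20,21,22,23,24,25,26,27,28,29,30,31}

Answer: 6 steps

r1: 12,14,18,20,24,26,30,32,36,38,42,44,48,50,54,56,60,62,66,68,72,74,78,80,84,86,90,92,96,98,102,104
r0: 4,5,8,9,12,13,16,17,20,21,24,25,28,29,32,33,36,37,40,41,44,45,48,49,52,53,56,57,60,61,64,65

steps = 6; useful = 192; efficiency = 192/192 = 1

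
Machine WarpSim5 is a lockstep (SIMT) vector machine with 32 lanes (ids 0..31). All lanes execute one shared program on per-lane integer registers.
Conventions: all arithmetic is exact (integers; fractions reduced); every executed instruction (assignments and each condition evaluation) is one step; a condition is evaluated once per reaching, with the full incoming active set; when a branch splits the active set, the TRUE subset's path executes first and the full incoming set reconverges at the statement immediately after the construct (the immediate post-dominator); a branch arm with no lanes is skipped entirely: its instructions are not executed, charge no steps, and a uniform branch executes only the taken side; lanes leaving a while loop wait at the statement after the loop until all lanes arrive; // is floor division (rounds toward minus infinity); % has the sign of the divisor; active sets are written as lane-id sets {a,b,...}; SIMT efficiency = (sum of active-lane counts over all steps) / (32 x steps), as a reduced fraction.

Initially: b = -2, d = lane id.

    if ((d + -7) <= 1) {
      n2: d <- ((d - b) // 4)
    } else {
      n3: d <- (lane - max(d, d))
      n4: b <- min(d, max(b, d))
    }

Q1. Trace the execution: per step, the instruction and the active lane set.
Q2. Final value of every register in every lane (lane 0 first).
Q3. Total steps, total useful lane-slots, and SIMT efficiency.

step 0: eval ((d + -7) <= 1)         {0,1,2,3,4,5,6,7,8,9,10,11,12,13,14,15,16,17,18,19,20,21,22,23,24,25,26,27,28,29,30,31}
step 1: d <- ((d - b) // 4)          {0,1,2,3,4,5,6,7,8}
step 2: d <- (lane - max(d, d))      {9,10,11,12,13,14,15,16,17,18,19,20,21,22,23,24,25,26,27,28,29,30,31}
step 3: b <- min(d, max(b, d))       {9,10,11,12,13,14,15,16,17,18,19,20,21,22,23,24,25,26,27,28,29,30,31}

Answer: 4 steps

b: -2,-2,-2,-2,-2,-2,-2,-2,-2,0,0,0,0,0,0,0,0,0,0,0,0,0,0,0,0,0,0,0,0,0,0,0
d: 0,0,1,1,1,1,2,2,2,0,0,0,0,0,0,0,0,0,0,0,0,0,0,0,0,0,0,0,0,0,0,0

steps = 4; useful = 87; efficiency = 87/128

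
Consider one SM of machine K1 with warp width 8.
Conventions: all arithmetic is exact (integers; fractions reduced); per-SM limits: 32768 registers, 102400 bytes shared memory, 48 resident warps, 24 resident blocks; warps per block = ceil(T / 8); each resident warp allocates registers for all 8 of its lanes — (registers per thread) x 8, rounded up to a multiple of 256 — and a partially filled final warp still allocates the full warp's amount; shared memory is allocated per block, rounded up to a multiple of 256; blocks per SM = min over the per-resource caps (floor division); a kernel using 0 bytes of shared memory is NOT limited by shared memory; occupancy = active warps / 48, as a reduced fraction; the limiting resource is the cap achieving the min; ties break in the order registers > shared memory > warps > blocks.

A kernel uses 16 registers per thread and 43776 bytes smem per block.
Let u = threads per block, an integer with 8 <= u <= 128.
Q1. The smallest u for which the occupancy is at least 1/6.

Answer: u = 25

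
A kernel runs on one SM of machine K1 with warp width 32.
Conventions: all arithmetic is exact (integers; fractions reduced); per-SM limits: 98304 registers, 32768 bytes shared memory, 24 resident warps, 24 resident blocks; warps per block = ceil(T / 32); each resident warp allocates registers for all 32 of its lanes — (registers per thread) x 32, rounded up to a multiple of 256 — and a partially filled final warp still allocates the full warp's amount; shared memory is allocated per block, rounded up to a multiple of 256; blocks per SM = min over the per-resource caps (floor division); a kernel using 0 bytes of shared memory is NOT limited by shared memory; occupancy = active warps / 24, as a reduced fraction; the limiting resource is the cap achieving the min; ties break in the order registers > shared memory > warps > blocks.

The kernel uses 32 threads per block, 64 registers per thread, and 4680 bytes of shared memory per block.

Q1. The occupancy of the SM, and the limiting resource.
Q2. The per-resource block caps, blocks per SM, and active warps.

Answer: occupancy 1/4, limited by shared memory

registers: 48 blocks
shared memory: 6 blocks
warps: 24 blocks
blocks: 24 blocks

Answer: 6 blocks, 6 active warps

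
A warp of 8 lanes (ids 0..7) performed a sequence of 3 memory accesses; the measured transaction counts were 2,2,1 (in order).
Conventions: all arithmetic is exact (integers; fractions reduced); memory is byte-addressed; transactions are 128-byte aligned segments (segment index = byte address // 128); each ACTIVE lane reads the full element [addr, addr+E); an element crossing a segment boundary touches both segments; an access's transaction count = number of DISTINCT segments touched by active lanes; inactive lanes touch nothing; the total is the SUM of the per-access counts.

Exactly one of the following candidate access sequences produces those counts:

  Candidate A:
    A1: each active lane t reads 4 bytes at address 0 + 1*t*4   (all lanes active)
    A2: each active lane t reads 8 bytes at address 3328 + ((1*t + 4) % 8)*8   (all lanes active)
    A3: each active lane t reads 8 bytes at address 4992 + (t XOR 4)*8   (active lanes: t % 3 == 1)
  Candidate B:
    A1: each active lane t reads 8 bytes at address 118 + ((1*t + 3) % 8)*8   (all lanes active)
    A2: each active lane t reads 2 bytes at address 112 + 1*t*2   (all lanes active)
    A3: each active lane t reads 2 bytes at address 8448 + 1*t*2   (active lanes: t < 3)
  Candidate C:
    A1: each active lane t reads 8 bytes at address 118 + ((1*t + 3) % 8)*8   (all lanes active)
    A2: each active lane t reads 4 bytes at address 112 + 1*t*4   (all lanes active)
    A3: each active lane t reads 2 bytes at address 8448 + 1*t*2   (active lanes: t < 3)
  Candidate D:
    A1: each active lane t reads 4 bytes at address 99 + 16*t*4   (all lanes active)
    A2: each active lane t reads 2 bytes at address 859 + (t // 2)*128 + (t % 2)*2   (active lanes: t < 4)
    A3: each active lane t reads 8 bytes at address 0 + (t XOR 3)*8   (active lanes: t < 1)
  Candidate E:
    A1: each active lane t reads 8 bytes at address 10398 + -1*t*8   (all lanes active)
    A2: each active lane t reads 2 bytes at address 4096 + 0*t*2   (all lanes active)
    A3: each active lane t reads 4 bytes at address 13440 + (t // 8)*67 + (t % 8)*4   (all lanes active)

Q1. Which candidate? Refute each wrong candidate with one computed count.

A: A1 gives 1 transaction, not 2
B: A2 gives 1 transaction, not 2
D: A1 gives 5 transactions, not 2
E: A2 gives 1 transaction, not 2
C: all counts match (2,2,1)

Answer: C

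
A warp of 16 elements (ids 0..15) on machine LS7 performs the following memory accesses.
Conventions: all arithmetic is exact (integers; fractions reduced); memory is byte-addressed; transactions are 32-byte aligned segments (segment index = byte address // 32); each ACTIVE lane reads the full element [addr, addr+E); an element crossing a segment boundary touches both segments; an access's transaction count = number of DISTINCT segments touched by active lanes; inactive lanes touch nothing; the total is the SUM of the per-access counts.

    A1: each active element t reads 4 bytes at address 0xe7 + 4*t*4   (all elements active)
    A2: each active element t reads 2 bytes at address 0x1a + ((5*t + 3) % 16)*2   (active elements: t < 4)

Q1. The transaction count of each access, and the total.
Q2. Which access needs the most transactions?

A1: 8 transactions
A2: 2 transactions

Answer: 8,2; total 10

Answer: A1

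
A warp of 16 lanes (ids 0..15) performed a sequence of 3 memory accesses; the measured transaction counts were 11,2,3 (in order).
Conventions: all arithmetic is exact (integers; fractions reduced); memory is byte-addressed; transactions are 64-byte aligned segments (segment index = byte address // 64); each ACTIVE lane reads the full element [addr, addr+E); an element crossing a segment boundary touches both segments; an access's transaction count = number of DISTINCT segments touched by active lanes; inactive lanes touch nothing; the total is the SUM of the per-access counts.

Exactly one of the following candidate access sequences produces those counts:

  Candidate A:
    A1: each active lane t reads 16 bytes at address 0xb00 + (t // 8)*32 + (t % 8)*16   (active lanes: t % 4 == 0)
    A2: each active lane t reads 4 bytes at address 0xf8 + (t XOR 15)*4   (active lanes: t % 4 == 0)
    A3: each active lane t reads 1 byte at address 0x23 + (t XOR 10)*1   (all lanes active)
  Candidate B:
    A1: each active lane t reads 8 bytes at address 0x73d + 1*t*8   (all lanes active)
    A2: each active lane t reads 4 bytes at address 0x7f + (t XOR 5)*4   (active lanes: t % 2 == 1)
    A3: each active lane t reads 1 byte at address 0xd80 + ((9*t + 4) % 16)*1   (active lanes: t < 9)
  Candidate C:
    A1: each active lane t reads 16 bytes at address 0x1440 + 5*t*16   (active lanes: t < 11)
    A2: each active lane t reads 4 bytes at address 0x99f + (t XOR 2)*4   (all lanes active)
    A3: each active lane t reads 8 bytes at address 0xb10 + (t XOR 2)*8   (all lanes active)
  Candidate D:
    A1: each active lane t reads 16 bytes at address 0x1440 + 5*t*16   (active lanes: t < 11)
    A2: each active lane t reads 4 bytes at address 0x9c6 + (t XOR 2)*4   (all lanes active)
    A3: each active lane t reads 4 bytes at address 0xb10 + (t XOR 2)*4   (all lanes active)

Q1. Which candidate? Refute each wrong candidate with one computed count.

A: A1 gives 2 transactions, not 11
B: A1 gives 3 transactions, not 11
D: A3 gives 2 transactions, not 3
C: all counts match (11,2,3)

Answer: C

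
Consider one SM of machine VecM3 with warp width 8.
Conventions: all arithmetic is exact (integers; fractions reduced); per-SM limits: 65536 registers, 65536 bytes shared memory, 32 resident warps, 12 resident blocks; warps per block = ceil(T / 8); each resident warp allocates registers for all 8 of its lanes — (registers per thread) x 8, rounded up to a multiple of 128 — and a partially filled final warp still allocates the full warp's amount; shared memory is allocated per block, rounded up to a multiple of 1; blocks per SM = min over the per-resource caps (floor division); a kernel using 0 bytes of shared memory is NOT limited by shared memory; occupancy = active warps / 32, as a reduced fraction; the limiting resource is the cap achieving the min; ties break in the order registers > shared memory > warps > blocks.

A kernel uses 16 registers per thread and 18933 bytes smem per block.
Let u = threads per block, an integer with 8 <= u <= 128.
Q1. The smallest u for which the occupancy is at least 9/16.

Answer: u = 41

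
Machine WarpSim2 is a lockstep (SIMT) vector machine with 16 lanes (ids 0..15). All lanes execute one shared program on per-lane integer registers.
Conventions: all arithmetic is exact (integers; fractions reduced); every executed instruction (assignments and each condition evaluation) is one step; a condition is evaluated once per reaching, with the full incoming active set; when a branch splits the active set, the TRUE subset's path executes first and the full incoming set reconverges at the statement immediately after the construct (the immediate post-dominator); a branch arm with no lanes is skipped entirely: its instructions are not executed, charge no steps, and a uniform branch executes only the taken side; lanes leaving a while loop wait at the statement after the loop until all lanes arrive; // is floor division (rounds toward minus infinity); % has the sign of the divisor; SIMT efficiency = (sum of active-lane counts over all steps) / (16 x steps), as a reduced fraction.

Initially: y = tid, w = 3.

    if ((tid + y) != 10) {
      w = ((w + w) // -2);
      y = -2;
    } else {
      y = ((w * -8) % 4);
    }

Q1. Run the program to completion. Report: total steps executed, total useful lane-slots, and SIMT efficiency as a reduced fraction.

Answer: 4 steps, 47 useful, 47/64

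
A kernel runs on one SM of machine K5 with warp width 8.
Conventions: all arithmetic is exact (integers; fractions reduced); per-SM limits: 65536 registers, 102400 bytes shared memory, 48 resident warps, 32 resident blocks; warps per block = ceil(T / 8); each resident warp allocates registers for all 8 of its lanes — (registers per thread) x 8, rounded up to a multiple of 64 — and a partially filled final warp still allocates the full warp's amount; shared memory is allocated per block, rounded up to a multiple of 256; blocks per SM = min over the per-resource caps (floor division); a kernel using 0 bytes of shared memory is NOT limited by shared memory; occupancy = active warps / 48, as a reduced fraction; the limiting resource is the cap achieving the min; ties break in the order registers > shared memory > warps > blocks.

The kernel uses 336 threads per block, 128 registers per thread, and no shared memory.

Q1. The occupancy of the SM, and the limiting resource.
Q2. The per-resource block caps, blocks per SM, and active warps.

Answer: occupancy 7/8, limited by registers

registers: 1 block
shared memory: no limit (kernel uses none)
warps: 1 block
blocks: 32 blocks

Answer: 1 block, 42 active warps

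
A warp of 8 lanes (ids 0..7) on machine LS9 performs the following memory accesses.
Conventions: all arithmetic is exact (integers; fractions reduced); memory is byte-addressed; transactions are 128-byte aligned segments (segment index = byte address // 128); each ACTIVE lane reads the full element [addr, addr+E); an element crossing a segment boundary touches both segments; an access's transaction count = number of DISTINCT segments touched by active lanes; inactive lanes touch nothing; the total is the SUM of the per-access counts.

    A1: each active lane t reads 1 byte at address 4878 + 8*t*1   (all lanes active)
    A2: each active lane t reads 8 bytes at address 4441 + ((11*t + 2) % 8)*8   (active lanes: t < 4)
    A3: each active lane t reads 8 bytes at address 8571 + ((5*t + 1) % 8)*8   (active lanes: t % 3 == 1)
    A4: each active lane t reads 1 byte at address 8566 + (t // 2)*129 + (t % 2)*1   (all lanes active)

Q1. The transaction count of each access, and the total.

A1: 1 transaction
A2: 2 transactions
A3: 1 transaction
A4: 4 transactions

Answer: 1,2,1,4; total 8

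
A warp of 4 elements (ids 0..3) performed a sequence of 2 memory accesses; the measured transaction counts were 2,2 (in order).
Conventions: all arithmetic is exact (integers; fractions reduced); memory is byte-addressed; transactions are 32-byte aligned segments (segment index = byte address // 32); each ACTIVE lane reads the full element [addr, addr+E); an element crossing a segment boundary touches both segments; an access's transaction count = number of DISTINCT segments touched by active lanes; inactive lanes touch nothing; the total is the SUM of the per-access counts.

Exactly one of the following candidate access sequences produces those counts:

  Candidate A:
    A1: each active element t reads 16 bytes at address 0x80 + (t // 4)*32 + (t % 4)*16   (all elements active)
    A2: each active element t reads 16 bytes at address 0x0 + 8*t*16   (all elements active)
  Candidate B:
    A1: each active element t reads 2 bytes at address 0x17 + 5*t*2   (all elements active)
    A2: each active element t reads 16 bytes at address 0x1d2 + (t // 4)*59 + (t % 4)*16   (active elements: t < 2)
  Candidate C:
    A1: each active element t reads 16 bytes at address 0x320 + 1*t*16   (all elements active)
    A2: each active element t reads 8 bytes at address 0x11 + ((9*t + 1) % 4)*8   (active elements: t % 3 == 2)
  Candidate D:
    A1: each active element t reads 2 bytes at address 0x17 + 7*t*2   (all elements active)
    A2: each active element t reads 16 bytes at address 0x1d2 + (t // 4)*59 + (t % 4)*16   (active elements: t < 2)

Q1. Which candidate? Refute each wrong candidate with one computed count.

A: A2 gives 4 transactions, not 2
C: A2 gives 1 transaction, not 2
D: A1 gives 3 transactions, not 2
B: all counts match (2,2)

Answer: B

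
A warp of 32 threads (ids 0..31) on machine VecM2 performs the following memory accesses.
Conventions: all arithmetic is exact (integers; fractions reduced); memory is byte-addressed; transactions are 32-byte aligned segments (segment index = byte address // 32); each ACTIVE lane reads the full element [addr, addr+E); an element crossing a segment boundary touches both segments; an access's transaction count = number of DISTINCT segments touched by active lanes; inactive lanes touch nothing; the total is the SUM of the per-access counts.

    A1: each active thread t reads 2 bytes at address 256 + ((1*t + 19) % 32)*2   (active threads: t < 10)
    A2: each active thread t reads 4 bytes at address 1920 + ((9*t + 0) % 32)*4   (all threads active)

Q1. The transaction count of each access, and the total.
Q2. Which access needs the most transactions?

A1: 1 transaction
A2: 4 transactions

Answer: 1,4; total 5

Answer: A2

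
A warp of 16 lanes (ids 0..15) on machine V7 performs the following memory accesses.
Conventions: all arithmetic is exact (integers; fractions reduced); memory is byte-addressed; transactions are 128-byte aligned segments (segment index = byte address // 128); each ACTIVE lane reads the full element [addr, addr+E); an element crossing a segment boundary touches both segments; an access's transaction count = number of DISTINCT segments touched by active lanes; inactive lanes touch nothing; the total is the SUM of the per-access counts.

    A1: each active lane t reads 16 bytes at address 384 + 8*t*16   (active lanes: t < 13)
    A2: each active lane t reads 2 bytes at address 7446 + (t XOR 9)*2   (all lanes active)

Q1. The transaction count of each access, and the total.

A1: 13 transactions
A2: 1 transaction

Answer: 13,1; total 14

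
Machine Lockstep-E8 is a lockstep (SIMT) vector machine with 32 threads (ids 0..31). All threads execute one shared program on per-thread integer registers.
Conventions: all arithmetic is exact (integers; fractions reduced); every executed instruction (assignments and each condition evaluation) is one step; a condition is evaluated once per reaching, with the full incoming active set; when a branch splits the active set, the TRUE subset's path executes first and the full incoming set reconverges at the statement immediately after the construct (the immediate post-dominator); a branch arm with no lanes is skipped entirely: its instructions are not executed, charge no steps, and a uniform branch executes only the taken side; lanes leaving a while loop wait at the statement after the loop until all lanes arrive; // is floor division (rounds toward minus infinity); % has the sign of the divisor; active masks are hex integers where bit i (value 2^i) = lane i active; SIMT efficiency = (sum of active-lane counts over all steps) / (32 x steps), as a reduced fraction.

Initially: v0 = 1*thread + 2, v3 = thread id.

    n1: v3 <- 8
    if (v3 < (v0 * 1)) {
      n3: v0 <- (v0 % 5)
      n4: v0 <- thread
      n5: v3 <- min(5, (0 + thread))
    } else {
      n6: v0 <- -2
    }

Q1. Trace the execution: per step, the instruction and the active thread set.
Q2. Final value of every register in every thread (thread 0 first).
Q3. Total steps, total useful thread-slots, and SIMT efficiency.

step 0: v3 <- 8                      0xffffffff
step 1: eval (v3 < (v0 * 1))         0xffffffff
step 2: v0 <- (v0 % 5)               0xffffff80
step 3: v0 <- thread                 0xffffff80
step 4: v3 <- min(5, (0 + thread))   0xffffff80
step 5: v0 <- -2                     0x0000007f

Answer: 6 steps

v0: -2,-2,-2,-2,-2,-2,-2,7,8,9,10,11,12,13,14,15,16,17,18,19,20,21,22,23,24,25,26,27,28,29,30,31
v3: 8,8,8,8,8,8,8,5,5,5,5,5,5,5,5,5,5,5,5,5,5,5,5,5,5,5,5,5,5,5,5,5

steps = 6; useful = 146; efficiency = 146/192 = 73/96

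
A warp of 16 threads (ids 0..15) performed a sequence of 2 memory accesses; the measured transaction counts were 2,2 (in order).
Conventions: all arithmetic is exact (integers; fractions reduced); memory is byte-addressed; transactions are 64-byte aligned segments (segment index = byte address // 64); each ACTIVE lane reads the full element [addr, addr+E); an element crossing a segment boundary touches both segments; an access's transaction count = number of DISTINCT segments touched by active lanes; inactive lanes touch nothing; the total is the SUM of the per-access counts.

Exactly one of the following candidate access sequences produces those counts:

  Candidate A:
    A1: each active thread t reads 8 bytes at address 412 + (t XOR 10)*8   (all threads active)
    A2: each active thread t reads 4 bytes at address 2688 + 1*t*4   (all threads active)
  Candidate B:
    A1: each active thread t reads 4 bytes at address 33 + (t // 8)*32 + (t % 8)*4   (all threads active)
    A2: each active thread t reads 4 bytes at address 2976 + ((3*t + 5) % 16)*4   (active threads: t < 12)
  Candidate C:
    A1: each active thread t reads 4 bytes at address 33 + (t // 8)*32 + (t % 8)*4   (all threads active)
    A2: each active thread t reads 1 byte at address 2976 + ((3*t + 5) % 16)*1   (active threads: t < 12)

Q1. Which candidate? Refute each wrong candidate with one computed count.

A: A1 gives 3 transactions, not 2
C: A2 gives 1 transaction, not 2
B: all counts match (2,2)

Answer: B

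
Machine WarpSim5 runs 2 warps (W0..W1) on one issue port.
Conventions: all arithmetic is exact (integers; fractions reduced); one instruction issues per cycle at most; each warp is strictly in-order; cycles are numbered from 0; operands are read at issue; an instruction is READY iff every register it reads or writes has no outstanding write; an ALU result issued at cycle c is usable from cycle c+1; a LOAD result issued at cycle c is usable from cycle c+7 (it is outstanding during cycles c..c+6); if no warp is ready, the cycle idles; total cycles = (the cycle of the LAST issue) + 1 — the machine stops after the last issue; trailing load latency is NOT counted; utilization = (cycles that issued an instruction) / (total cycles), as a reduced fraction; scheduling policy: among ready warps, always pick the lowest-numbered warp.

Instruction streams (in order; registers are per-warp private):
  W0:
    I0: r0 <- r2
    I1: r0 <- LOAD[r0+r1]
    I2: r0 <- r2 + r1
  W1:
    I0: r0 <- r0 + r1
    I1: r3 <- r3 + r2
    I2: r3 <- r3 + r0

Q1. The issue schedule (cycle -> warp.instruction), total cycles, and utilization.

cycle 0: W0.I0
cycle 1: W0.I1
cycle 2: W1.I0
cycle 3: W1.I1
cycle 4: W1.I2
cycle 5: idle
cycle 6: idle
cycle 7: idle
cycle 8: W0.I2

Answer: 9 cycles, utilization 2/3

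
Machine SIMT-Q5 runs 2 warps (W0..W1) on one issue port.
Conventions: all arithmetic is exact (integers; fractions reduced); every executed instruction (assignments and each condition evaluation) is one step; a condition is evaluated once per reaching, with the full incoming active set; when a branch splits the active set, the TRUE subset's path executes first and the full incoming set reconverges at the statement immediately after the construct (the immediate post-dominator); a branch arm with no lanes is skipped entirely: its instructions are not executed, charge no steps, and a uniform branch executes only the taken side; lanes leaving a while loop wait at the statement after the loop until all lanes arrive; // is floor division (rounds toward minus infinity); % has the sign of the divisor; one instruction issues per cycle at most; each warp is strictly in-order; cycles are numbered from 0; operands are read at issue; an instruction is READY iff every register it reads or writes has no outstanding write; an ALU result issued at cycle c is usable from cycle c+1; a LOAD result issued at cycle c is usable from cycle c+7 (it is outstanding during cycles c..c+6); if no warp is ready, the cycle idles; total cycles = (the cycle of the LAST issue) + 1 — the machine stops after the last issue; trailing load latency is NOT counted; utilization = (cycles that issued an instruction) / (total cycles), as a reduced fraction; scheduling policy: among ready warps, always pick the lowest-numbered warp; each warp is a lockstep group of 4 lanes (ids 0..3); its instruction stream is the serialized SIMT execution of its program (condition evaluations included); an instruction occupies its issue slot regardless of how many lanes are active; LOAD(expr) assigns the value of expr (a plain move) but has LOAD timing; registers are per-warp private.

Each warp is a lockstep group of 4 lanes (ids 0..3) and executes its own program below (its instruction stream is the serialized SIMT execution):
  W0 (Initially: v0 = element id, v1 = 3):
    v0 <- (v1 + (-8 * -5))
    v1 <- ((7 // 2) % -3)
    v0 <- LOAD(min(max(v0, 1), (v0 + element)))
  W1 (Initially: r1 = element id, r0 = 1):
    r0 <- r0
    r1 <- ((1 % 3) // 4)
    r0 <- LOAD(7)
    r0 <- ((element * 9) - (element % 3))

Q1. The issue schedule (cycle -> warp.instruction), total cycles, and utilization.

cycle 0: W0.I0
cycle 1: W0.I1
cycle 2: W0.I2
cycle 3: W1.I0
cycle 4: W1.I1
cycle 5: W1.I2
cycle 6: idle
cycle 7: idle
cycle 8: idle
cycle 9: idle
cycle 10: idle
cycle 11: idle
cycle 12: W1.I3

Answer: 13 cycles, utilization 7/13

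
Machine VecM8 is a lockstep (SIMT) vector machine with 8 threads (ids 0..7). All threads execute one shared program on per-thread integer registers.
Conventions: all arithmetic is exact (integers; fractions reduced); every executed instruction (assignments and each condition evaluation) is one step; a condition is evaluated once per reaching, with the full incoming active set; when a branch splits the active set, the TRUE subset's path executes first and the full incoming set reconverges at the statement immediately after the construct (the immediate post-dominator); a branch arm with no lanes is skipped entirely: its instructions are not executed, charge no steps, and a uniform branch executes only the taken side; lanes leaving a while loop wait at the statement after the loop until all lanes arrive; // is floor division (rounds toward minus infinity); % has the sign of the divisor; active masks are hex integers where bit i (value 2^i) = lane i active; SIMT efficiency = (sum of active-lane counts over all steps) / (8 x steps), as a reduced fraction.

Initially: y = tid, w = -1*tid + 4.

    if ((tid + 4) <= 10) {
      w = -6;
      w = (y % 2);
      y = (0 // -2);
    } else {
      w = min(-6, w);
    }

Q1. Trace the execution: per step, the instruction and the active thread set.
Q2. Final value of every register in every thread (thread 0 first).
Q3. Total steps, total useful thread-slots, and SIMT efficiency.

step 0: eval ((tid + 4) <= 10)       0xff
step 1: w <- -6                      0x7f
step 2: w <- (y % 2)                 0x7f
step 3: y <- (0 // -2)               0x7f
step 4: w <- min(-6, w)              0x80

Answer: 5 steps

y: 0,0,0,0,0,0,0,7
w: 0,1,0,1,0,1,0,-6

steps = 5; useful = 30; efficiency = 30/40 = 3/4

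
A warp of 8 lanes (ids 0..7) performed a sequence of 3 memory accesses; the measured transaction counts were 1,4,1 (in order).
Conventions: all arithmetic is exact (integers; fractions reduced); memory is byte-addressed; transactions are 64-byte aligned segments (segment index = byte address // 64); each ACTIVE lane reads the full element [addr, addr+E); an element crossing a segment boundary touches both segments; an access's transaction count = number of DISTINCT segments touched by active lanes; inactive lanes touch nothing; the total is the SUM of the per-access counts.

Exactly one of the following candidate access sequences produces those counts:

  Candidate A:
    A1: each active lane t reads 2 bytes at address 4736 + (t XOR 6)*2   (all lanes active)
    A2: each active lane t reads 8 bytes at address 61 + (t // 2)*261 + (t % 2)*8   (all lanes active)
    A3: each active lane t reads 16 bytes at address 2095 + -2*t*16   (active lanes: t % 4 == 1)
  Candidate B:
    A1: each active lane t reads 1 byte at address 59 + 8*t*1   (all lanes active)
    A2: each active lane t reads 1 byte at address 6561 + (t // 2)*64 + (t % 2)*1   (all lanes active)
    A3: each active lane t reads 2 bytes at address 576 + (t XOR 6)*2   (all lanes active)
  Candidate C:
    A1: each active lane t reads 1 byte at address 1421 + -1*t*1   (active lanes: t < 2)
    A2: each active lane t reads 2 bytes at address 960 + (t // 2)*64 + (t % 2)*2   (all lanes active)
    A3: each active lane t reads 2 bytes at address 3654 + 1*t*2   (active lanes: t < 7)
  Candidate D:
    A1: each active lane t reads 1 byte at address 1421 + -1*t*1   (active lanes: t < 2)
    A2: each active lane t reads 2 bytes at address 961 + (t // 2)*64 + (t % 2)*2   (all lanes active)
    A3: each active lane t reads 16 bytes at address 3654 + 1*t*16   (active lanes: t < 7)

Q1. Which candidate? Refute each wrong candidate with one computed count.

A: A2 gives 5 transactions, not 4
B: A1 gives 2 transactions, not 1
D: A3 gives 2 transactions, not 1
C: all counts match (1,4,1)

Answer: C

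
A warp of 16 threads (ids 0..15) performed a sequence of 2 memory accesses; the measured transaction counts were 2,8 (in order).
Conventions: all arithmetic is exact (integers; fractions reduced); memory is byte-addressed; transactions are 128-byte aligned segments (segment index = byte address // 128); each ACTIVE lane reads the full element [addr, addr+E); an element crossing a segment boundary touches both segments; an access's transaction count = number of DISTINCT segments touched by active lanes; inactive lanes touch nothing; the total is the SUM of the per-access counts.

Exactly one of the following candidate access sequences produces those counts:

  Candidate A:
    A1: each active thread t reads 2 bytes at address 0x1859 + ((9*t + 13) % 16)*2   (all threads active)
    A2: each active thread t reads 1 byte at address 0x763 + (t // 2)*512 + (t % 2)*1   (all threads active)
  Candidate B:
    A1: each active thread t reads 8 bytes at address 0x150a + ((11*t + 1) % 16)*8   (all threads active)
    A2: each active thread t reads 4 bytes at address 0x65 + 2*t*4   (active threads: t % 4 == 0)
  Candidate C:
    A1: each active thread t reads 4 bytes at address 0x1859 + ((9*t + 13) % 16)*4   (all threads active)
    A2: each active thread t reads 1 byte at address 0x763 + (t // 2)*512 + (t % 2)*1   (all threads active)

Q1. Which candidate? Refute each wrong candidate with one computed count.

A: A1 gives 1 transaction, not 2
B: A2 gives 2 transactions, not 8
C: all counts match (2,8)

Answer: C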